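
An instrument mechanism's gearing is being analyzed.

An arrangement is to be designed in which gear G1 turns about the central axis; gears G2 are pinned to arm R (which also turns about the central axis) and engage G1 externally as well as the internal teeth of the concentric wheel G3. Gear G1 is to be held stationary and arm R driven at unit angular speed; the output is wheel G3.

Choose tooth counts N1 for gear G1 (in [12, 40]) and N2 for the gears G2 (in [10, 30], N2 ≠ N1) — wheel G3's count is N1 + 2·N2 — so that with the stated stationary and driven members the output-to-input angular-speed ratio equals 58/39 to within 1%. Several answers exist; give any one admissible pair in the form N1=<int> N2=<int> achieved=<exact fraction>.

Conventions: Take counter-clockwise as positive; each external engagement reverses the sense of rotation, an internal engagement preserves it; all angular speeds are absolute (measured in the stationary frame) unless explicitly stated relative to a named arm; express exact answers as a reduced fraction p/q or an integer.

N1=19 N2=10 achieved=58/39

topology: planetary set — design target 58/39, arm = carrier (Willis)
Willis with ω_sun = 0: ω_ring/ω_arm = (N1+N3)/N3; set equal to 58/39  ⇒  N3/N1 = 1/(58/39 − 1) = 39/19
N3 = N1 + 2·N2  ⇒  N2/N1 = (N3/N1 − 1)/2 = (39/19 − 1)/2 = 10/19
smallest multiple with N1 ≥ 12 and N2 ≥ 10: k = 1  ⇒  N1 = 1·19 = 19, N2 = 1·10 = 10 (N1 ≤ 40, N2 ≤ 30, N2 ≠ N1 ✓), N3 = 19 + 2·10 = 39
check: (N1+N3)/N3 with N1 = 19, N3 = 39 gives 58/39; |achieved − target| = 0 ≤ 29/1950 ✓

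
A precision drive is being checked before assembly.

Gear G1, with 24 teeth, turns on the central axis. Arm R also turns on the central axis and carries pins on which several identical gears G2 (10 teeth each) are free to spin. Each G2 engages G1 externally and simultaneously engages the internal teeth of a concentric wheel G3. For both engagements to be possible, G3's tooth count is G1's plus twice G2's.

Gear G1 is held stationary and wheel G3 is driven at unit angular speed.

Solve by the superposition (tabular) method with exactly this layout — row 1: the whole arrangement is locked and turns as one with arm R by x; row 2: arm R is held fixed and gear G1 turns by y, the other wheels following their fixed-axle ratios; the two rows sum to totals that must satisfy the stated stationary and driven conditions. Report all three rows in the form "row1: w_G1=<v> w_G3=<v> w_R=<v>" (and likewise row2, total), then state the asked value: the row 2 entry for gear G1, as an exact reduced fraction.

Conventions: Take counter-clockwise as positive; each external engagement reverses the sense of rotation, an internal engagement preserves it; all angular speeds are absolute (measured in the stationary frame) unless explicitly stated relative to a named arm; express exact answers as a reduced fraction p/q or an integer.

planetary set (24T centre, 10T on arm, 44T internal) — Willis relation
row 1 — lock + rotate with arm: ω_sun = ω_ring = ω_arm = x
row 2 — arm fixed, fixed-axis ratios: sun y, ring −(24/44)·y, arm 0
boundary: total ω_sun = x + y = 0 and total ω_ring = x − (24/44)·y = 1  ⇒  y = -11/17, x = 11/17
row 2 ring = −(24/44)·(-11/17) = 6/17
totals (row 1 + row 2): sun 11/17 + (-11/17) = 0, ring 11/17 + 6/17 = 1, arm 11/17 + 0 = 11/17
asked cell (row2, sun) = -11/17

row1: w_G1=11/17 w_G3=11/17 w_R=11/17
row2: w_G1=-11/17 w_G3=6/17 w_R=0
total: w_G1=0 w_G3=1 w_R=11/17
asked value: -11/17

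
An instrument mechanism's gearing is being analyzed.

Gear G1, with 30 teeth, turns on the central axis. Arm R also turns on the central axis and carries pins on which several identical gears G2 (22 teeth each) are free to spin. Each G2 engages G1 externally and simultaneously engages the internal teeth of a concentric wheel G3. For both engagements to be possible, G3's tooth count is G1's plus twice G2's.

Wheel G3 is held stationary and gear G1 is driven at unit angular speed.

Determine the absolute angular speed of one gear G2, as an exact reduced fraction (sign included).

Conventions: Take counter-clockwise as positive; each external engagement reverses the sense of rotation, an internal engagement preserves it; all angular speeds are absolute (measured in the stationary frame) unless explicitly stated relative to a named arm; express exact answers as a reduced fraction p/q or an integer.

topology: planetary set — G1 30T / G2 22T / G3 74T, arm = carrier (Willis)
ring teeth: 30 + 2·22 = 74
30(ω_sun−ω_arm) = −74(ω_ring−ω_arm),  ω_ring = 0, ω_sun = 1
30(1−ω_arm) = −74(0−ω_arm)  ⇒  104·ω_arm = 30  ⇒  ω_arm = 15/52
sun–planet mesh: 30·(1−15/52) = −22·(ω_p−ω_arm)  ⇒  ω_p−ω_arm = -555/572
ω_p = 15/52 − 555/572 = -15/22
exact speed ratio = -15/22

-15/22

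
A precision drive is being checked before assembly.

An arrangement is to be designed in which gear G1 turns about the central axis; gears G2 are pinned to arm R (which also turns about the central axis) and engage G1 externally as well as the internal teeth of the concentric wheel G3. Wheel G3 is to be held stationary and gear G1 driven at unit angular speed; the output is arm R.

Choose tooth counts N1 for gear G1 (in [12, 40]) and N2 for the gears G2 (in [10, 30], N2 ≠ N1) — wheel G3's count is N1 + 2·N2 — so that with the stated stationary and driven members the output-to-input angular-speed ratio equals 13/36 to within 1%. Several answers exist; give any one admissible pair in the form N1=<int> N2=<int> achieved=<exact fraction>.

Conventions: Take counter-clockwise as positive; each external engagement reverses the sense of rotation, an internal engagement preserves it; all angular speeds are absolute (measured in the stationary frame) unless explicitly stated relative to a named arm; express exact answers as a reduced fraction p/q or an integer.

design class (target 13/36): planetary set
Willis with ω_ring = 0: ω_arm/ω_sun = N1/(N1+N3); set equal to 13/36  ⇒  N3/N1 = 1/(13/36) − 1 = 23/13
N3 = N1 + 2·N2  ⇒  N2/N1 = (N3/N1 − 1)/2 = (23/13 − 1)/2 = 5/13
smallest multiple with N1 ≥ 12 and N2 ≥ 10: k = 2  ⇒  N1 = 2·13 = 26, N2 = 2·5 = 10 (N1 ≤ 40, N2 ≤ 30, N2 ≠ N1 ✓), N3 = 26 + 2·10 = 46
check: N1/(N1+N3) with N1 = 26, N3 = 46 gives 13/36; |achieved − target| = 0 ≤ 13/3600 ✓

N1=26 N2=10 achieved=13/36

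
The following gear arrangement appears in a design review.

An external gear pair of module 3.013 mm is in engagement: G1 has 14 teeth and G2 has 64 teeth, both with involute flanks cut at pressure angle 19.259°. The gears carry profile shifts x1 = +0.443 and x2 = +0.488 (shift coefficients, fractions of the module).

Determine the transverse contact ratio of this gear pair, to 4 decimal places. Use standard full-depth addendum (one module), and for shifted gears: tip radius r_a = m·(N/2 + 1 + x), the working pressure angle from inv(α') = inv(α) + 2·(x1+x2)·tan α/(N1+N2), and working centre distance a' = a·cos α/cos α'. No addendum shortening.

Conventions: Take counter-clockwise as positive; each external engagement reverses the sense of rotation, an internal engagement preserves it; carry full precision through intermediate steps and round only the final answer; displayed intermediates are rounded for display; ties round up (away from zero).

1.4954

single-mesh involute tooth geometry (14T engaging 64T at module 3.013)
base radii: r_b1 = 19.910689, r_b2 = 91.020293
tip radii: r_a1 = 25.438759, r_a2 = 100.899344
inv(α') = inv(19.259°) + 2·(+0.443+0.488)·tan α/(14+64) = 0.02159953  ⇒  α' = 22.52836°
a' = a·cos α / cos α' = 117.5070·cos 19.259°/cos 22.52836° = 120.095468
action lengths: √(r_a1²−r_b1²) = 15.833348, √(r_a2²−r_b2²) = 43.542898
base pitch p_b = π·m·cos α = 8.935896
CR = (15.833348 + 43.542898 − 120.095468·sin 22.52836°)/8.935896 = 1.495405
contact ratio ≈ 1.4954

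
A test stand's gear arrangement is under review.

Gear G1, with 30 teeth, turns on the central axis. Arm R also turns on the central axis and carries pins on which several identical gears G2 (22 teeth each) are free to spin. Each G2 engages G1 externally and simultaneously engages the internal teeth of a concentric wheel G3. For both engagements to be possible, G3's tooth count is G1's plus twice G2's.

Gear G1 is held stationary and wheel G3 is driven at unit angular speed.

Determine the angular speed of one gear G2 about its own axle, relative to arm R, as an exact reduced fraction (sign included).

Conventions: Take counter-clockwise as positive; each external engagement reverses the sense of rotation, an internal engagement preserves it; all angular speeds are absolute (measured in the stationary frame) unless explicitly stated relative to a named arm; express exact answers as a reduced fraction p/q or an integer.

class = planetary set [G3 = 30+2·22 = 74; Willis about the carrier]
ring teeth: 30 + 2·22 = 74
30(ω_sun−ω_arm) = −74(ω_ring−ω_arm),  ω_sun = 0, ω_ring = 1
30(0−ω_arm) = −74(1−ω_arm)  ⇒  104·ω_arm = 74  ⇒  ω_arm = 37/52
sun–planet mesh: 30·(0−37/52) = −22·(ω_p−ω_arm)  ⇒  ω_p−ω_arm = 555/572
exact speed ratio = 555/572

555/572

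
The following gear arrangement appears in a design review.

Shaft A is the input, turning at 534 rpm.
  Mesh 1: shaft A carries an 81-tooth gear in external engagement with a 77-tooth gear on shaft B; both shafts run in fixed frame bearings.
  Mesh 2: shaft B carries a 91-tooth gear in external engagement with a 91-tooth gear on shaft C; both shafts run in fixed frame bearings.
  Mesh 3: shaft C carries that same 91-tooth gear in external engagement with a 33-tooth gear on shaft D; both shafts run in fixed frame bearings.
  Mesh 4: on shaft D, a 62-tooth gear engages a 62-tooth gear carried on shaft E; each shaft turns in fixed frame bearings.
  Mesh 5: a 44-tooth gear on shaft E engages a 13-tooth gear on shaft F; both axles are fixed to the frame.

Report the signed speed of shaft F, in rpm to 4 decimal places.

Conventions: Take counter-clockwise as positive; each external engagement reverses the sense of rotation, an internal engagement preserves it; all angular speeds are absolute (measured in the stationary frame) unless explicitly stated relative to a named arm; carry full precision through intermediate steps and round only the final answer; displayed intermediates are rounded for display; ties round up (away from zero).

-5242.9091 rpm

5-mesh fixed-axis compound train (all bearings frame-fixed)
mesh 1 [81T→77T]: ω = 534.0000×81/77 = 561.7403 rpm, sense flips to −
mesh 2 [91T→91T]: ω = 561.7403×91/91 = 561.7403 rpm, sense flips to +
mesh 3 [91T→33T]: ω = 561.7403×91/33 = 1549.0413 rpm, sense flips to −
mesh 4 [62T→62T]: ω = 1549.0413×62/62 = 1549.0413 rpm, sense flips to +
mesh 5 [44T→13T]: ω = 1549.0413×44/13 = 5242.9091 rpm, sense flips to −
signed output speed = -5242.9091 rpm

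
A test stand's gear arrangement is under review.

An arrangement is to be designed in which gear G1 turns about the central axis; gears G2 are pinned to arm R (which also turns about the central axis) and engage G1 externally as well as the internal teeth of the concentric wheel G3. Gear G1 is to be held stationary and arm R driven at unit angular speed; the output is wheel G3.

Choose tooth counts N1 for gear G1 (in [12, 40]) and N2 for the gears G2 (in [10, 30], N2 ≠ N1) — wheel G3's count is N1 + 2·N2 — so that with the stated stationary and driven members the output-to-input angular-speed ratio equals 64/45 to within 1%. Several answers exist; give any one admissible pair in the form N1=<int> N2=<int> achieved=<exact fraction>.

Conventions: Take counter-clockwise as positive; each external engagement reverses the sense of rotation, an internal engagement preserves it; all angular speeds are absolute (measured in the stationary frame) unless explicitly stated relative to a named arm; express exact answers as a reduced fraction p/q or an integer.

N1=19 N2=13 achieved=64/45

topology: planetary set — design target 64/45, arm = carrier (Willis)
Willis with ω_sun = 0: ω_ring/ω_arm = (N1+N3)/N3; set equal to 64/45  ⇒  N3/N1 = 1/(64/45 − 1) = 45/19
N3 = N1 + 2·N2  ⇒  N2/N1 = (N3/N1 − 1)/2 = (45/19 − 1)/2 = 13/19
smallest multiple with N1 ≥ 12 and N2 ≥ 10: k = 1  ⇒  N1 = 1·19 = 19, N2 = 1·13 = 13 (N1 ≤ 40, N2 ≤ 30, N2 ≠ N1 ✓), N3 = 19 + 2·13 = 45
check: (N1+N3)/N3 with N1 = 19, N3 = 45 gives 64/45; |achieved − target| = 0 ≤ 16/1125 ✓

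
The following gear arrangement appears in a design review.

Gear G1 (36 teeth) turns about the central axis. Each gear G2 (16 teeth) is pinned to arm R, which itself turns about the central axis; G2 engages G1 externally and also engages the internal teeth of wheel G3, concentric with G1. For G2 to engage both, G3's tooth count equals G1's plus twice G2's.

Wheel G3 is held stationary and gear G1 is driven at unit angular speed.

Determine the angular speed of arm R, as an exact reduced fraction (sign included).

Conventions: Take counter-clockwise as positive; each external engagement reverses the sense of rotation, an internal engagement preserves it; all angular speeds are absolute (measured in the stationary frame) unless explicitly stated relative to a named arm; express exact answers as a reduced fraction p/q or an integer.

planetary set (36T centre, 16T on arm, 68T internal) — Willis relation
ring teeth: 36 + 2·16 = 68
36(ω_sun−ω_arm) = −68(ω_ring−ω_arm),  ω_ring = 0, ω_sun = 1
36(1−ω_arm) = −68(0−ω_arm)  ⇒  104·ω_arm = 36  ⇒  ω_arm = 9/26
exact speed ratio = 9/26

9/26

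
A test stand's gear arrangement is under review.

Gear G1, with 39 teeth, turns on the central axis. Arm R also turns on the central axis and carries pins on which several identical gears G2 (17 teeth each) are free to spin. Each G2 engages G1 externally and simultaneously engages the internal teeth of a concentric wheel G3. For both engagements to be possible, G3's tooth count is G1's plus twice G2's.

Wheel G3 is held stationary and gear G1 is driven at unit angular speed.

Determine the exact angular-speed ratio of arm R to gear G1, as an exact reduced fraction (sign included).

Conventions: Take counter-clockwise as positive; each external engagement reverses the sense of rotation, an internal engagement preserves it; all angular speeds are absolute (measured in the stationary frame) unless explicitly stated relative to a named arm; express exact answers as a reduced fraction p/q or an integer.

topology: planetary set — G1 39T / G2 17T / G3 73T, arm = carrier (Willis)
ring teeth: 39 + 2·17 = 73
39(ω_sun−ω_arm) = −73(ω_ring−ω_arm),  ω_ring = 0, ω_sun = 1
39(1−ω_arm) = −73(0−ω_arm)  ⇒  112·ω_arm = 39  ⇒  ω_arm = 39/112
ω_out/ω_in = 39/112

39/112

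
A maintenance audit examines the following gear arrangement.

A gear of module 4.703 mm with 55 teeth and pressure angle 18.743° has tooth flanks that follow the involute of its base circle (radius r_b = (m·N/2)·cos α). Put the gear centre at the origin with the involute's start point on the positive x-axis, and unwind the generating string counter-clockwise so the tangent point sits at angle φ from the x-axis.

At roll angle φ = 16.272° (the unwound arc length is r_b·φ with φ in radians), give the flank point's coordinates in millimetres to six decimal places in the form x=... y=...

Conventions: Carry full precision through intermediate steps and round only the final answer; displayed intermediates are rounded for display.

single-mesh involute tooth geometry (55T wheel at module 4.703)
pitch radius r_p = m·N/2 = 4.703·55/2 = 129.332500
base radius r_b = r_p·cos α = 129.332500·cos 18.743° = 122.473919
roll angle φ = 16.272° = 0.28399998 rad
x = r_b·(cos φ + φ·sin φ) = 127.313899
y = r_b·(sin φ − φ·cos φ) = 0.927621

x=127.313899 y=0.927621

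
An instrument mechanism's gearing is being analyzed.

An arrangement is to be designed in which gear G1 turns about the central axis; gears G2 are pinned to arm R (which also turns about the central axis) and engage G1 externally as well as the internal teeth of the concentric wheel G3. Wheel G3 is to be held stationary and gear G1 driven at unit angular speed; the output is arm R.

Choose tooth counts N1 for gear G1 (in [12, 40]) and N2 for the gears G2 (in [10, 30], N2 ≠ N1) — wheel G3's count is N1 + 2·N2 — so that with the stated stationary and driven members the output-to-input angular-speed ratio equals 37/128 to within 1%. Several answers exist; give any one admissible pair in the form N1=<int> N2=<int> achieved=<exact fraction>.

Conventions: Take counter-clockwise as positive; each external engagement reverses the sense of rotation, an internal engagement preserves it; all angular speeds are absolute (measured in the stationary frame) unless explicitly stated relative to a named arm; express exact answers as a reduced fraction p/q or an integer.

design class (target 37/128): planetary set
Willis with ω_ring = 0: ω_arm/ω_sun = N1/(N1+N3); set equal to 37/128  ⇒  N3/N1 = 1/(37/128) − 1 = 91/37
N3 = N1 + 2·N2  ⇒  N2/N1 = (N3/N1 − 1)/2 = (91/37 − 1)/2 = 27/37
smallest multiple with N1 ≥ 12 and N2 ≥ 10: k = 1  ⇒  N1 = 1·37 = 37, N2 = 1·27 = 27 (N1 ≤ 40, N2 ≤ 30, N2 ≠ N1 ✓), N3 = 37 + 2·27 = 91
check: N1/(N1+N3) with N1 = 37, N3 = 91 gives 37/128; |achieved − target| = 0 ≤ 37/12800 ✓

N1=37 N2=27 achieved=37/128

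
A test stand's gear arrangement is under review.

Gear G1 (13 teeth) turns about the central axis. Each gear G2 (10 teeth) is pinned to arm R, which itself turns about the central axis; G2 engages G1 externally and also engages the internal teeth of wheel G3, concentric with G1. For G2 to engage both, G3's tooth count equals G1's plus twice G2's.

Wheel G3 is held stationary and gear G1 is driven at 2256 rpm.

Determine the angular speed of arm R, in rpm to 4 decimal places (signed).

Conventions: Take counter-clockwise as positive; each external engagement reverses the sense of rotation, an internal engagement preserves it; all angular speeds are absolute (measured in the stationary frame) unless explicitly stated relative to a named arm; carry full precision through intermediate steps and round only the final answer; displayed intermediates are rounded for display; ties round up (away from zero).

topology: planetary set — G1 13T / G2 10T / G3 33T, arm = carrier (Willis)
normalise by the input: solve with ω_sun = 1, then scale by 2256 rpm
ring teeth: 13 + 2·10 = 33
13(ω_sun−ω_arm) = −33(ω_ring−ω_arm),  ω_ring = 0, ω_sun = 1
13(1−ω_arm) = −33(0−ω_arm)  ⇒  46·ω_arm = 13  ⇒  ω_arm = 13/46
scale: ω_arm = 13/46 × 2256 rpm = +637.5652 rpm

+637.5652 rpm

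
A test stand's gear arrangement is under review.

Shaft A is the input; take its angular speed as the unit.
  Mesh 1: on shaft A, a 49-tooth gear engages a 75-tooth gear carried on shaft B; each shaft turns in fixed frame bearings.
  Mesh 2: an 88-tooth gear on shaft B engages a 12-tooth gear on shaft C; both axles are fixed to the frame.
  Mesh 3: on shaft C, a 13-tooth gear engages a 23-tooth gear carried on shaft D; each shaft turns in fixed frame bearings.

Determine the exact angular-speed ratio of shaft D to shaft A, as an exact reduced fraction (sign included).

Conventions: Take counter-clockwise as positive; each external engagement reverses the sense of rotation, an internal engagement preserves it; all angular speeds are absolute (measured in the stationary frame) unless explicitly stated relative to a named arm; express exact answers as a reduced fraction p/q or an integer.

-14014/5175

class = fixed-axis compound train [3 meshes; 3 ratios multiply, 3 sense flips]
mesh 1 [49T→75T]: running ratio 49/75, sense −
mesh 2 [88T→12T]: running ratio 1078/225, sense +
mesh 3 [13T→23T]: running ratio 14014/5175, sense −
ω_out/ω_in = -14014/5175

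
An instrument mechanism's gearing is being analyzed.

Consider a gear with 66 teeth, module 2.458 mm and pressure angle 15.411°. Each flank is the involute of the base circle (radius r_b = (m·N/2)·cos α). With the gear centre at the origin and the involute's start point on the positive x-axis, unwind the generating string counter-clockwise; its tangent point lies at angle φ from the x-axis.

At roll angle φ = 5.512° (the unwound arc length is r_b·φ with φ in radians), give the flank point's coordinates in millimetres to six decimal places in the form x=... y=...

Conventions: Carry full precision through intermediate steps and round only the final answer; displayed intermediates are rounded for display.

recognized (one wheel, involute flank): single-mesh tooth geometry, m = 2.458, N = 66
pitch radius r_p = m·N/2 = 2.458·66/2 = 81.114000
base radius r_b = r_p·cos α = 81.114000·cos 15.411° = 78.197498
roll angle φ = 5.512° = 0.09620255 rad
x = r_b·(cos φ + φ·sin φ) = 78.558517
y = r_b·(sin φ − φ·cos φ) = 0.023186

x=78.558517 y=0.023186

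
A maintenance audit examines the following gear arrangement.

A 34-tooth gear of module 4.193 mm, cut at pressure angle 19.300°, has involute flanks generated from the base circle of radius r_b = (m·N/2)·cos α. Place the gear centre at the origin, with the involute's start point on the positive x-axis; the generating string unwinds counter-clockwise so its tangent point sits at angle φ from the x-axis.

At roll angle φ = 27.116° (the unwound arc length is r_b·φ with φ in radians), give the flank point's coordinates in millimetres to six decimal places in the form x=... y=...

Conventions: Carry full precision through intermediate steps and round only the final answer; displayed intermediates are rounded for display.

x=74.392507 y=2.324253

recognized (one wheel, involute flank): single-mesh tooth geometry, m = 4.193, N = 34
pitch radius r_p = m·N/2 = 4.193·34/2 = 71.281000
base radius r_b = r_p·cos α = 71.281000·cos 19.300° = 67.275076
roll angle φ = 27.116° = 0.47326348 rad
x = r_b·(cos φ + φ·sin φ) = 74.392507
y = r_b·(sin φ − φ·cos φ) = 2.324253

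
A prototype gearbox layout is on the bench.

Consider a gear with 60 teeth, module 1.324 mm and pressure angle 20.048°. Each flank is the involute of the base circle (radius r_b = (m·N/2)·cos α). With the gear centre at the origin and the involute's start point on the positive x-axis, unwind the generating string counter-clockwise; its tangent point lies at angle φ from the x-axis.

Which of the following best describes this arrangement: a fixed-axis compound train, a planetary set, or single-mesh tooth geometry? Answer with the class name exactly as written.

single-mesh tooth geometry

class = single-mesh tooth geometry [base-circle involute, m = 1.324, 60T]
classification: single-mesh tooth geometry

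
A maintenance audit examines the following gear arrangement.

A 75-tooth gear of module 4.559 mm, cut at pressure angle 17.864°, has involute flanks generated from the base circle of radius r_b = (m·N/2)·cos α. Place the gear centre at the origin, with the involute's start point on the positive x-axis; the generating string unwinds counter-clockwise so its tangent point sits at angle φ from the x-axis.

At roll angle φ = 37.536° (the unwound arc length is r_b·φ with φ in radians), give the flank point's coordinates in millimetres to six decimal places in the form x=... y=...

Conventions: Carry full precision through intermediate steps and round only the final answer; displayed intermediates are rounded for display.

x=193.980574 y=14.606303

recognized (one wheel, involute flank): single-mesh tooth geometry, m = 4.559, N = 75
pitch radius r_p = m·N/2 = 4.559·75/2 = 170.962500
base radius r_b = r_p·cos α = 170.962500·cos 17.864° = 162.719942
roll angle φ = 37.536° = 0.65512679 rad
x = r_b·(cos φ + φ·sin φ) = 193.980574
y = r_b·(sin φ − φ·cos φ) = 14.606303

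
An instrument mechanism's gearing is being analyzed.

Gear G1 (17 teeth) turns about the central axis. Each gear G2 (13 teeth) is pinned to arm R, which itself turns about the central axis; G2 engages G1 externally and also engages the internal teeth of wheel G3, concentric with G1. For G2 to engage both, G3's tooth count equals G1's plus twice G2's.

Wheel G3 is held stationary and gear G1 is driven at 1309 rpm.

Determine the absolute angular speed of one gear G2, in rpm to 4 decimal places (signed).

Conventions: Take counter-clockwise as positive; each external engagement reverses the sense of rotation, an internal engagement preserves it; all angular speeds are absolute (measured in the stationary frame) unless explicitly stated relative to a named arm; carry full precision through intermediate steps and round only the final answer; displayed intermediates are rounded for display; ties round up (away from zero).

-855.8846 rpm

planetary set (17T centre, 13T on arm, 43T internal) — Willis relation
normalise by the input: solve with ω_sun = 1, then scale by 1309 rpm
ring teeth: 17 + 2·13 = 43
17(ω_sun−ω_arm) = −43(ω_ring−ω_arm),  ω_ring = 0, ω_sun = 1
17(1−ω_arm) = −43(0−ω_arm)  ⇒  60·ω_arm = 17  ⇒  ω_arm = 17/60
sun–planet mesh: 17·(1−17/60) = −13·(ω_p−ω_arm)  ⇒  ω_p−ω_arm = -731/780
ω_p = 17/60 − 731/780 = -17/26
scale: ω_p = -17/26 × 1309 rpm = -855.8846 rpm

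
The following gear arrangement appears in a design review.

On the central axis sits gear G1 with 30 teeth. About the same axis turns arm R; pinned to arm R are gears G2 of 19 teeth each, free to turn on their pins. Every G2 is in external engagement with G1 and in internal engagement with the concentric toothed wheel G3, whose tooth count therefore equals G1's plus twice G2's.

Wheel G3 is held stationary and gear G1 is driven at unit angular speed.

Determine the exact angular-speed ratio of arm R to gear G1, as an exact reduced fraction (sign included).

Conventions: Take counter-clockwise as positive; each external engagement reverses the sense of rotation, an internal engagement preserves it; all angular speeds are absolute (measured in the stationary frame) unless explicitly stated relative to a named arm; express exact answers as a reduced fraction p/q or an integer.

15/49

recognized (axles ride arm R): planetary set, 30/19/68 teeth
ring teeth: 30 + 2·19 = 68
30(ω_sun−ω_arm) = −68(ω_ring−ω_arm),  ω_ring = 0, ω_sun = 1
30(1−ω_arm) = −68(0−ω_arm)  ⇒  98·ω_arm = 30  ⇒  ω_arm = 15/49
ω_out/ω_in = 15/49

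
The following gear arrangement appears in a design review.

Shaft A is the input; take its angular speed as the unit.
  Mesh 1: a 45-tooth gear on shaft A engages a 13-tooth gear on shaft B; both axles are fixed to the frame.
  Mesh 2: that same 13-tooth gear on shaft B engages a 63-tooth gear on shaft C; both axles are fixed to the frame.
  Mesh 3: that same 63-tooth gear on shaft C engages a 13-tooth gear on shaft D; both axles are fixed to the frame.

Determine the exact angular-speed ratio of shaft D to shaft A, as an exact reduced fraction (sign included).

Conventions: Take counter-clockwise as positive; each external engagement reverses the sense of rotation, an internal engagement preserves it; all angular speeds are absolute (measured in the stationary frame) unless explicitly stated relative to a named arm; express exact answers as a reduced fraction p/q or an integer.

-45/13

class = fixed-axis compound train [3 meshes; 3 ratios multiply, 3 sense flips]
mesh 1 [45T→13T]: running ratio 45/13, sense −
mesh 2 [13T→63T]: running ratio 5/7, sense +
mesh 3 [63T→13T]: running ratio 45/13, sense −
ω_out/ω_in = -45/13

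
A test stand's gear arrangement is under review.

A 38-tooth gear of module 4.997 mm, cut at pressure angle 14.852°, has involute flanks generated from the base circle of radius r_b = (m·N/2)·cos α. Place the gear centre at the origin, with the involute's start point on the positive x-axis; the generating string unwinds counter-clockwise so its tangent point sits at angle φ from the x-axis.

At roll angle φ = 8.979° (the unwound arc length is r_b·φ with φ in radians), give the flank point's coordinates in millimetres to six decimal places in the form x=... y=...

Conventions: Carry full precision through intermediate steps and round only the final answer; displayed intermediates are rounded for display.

topology: single-mesh involute geometry — m = 4.997, N = 38
pitch radius r_p = m·N/2 = 4.997·38/2 = 94.943000
base radius r_b = r_p·cos α = 94.943000·cos 14.852° = 91.771064
roll angle φ = 8.979° = 0.15671311 rad
x = r_b·(cos φ + φ·sin φ) = 92.891057
y = r_b·(sin φ − φ·cos φ) = 0.117445

x=92.891057 y=0.117445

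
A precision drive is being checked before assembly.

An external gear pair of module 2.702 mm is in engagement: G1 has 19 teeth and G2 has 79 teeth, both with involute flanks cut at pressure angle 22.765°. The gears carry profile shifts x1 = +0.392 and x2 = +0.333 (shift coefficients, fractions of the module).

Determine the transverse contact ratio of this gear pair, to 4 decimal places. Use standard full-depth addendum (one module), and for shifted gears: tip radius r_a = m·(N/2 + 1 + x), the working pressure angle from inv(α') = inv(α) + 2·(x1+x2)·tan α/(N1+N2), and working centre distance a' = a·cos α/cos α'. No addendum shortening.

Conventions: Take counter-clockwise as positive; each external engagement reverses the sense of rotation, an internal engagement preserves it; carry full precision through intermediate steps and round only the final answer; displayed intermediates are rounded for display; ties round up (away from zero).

topology: single-mesh involute geometry — m = 2.702, 19T/79T pair
base radii: r_b1 = 23.669377, r_b2 = 98.414779
tip radii: r_a1 = 29.430184, r_a2 = 110.330766
inv(α') = inv(22.765°) + 2·(+0.392+0.333)·tan α/(19+79) = 0.02852746  ⇒  α' = 24.61167°
a' = a·cos α / cos α' = 132.3980·cos 22.765°/cos 24.61167° = 134.283650
action lengths: √(r_a1²−r_b1²) = 17.489892, √(r_a2²−r_b2²) = 49.873933
base pitch p_b = π·m·cos α = 7.827320
CR = (17.489892 + 49.873933 − 134.283650·sin 24.61167°)/7.827320 = 1.461452
contact ratio ≈ 1.4615

1.4615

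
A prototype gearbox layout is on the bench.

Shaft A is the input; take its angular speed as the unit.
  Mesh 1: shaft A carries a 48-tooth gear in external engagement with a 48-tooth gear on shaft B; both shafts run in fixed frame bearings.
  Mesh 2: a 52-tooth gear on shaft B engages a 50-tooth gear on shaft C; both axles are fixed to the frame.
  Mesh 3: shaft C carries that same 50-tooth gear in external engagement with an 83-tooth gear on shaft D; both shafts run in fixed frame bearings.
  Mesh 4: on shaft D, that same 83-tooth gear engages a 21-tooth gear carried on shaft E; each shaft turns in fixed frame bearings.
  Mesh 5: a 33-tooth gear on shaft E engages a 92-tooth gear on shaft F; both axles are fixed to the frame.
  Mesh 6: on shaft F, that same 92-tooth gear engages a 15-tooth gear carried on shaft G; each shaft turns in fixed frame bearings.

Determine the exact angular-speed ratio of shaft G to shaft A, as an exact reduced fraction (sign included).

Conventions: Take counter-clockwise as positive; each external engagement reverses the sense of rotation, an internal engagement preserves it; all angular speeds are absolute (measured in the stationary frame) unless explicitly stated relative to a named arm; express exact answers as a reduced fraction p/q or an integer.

class = fixed-axis compound train [6 meshes; 6 ratios multiply, 6 sense flips]
mesh 1 [48T→48T]: running ratio 1, sense −
mesh 2 [52T→50T]: running ratio 26/25, sense +
mesh 3 [50T→83T]: running ratio 52/83, sense −
mesh 4 [83T→21T]: running ratio 52/21, sense +
mesh 5 [33T→92T]: running ratio 143/161, sense −
mesh 6 [92T→15T]: running ratio 572/105, sense +
ω_out/ω_in = 572/105

572/105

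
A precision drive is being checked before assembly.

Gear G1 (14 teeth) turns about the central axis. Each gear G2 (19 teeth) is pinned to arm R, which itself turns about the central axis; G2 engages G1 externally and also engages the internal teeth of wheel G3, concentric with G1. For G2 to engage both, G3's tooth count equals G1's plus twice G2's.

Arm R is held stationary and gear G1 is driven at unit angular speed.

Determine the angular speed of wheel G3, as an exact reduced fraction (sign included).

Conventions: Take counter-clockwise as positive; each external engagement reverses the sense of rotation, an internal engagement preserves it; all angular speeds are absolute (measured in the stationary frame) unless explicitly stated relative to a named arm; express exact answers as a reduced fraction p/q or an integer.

-7/26

topology: planetary set — G1 14T / G2 19T / G3 52T, arm = carrier (Willis)
ring teeth: 14 + 2·19 = 52
14(ω_sun−ω_arm) = −52(ω_ring−ω_arm),  ω_arm = 0, ω_sun = 1
ω_ring = 0 − (14/52)(1−0) = -7/26
exact speed ratio = -7/26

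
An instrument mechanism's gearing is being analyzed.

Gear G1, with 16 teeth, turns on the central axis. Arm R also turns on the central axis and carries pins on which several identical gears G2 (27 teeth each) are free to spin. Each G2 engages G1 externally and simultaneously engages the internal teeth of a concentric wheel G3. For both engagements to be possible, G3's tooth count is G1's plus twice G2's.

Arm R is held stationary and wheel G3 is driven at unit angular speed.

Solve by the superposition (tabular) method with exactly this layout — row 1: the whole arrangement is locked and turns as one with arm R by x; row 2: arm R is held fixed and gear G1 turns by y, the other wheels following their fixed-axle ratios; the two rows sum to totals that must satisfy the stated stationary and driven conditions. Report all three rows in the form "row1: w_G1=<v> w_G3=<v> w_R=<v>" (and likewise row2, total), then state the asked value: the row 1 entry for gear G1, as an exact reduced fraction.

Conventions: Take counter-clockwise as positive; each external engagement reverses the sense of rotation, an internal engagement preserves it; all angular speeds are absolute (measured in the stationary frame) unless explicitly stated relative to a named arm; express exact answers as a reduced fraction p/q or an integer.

class = planetary set [G3 = 16+2·27 = 70; Willis about the carrier]
row 1 (train locked, turned with arm): all members turn x
row 2: sun turns y, ring = −(16/70)·y, arm 0
boundary: total ω_arm = x = 0 and total ω_ring = x − (16/70)·y = 1  ⇒  y = -35/8, x = 0
row 2 ring = −(16/70)·(-35/8) = 1
totals (row 1 + row 2): sun 0 + (-35/8) = -35/8, ring 0 + 1 = 1, arm 0 + 0 = 0
asked cell (row1, sun) = 0

row1: w_G1=0 w_G3=0 w_R=0
row2: w_G1=-35/8 w_G3=1 w_R=0
total: w_G1=-35/8 w_G3=1 w_R=0
asked value: 0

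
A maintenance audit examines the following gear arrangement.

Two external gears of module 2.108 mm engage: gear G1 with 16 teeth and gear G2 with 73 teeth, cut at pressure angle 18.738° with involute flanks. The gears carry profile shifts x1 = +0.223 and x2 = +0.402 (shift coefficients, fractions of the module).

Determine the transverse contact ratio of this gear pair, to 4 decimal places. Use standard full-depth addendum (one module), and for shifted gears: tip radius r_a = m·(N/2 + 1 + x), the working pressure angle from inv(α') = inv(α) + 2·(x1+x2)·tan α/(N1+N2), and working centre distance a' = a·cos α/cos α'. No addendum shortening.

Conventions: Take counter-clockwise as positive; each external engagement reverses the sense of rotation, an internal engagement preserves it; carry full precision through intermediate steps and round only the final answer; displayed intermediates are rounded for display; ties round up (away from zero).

recognized (one external pair, fixed centres): single-mesh tooth geometry, m = 2.108, N1 = 16, N2 = 73
base radii: r_b1 = 15.970165, r_b2 = 72.863876
tip radii: r_a1 = 19.442084, r_a2 = 79.897416
inv(α') = inv(18.738°) + 2·(+0.223+0.402)·tan α/(16+73) = 0.01694524  ⇒  α' = 20.84333°
a' = a·cos α / cos α' = 93.8060·cos 18.738°/cos 20.84333° = 95.054718
action lengths: √(r_a1²−r_b1²) = 11.088213, √(r_a2²−r_b2²) = 32.778844
base pitch p_b = π·m·cos α = 6.271469
CR = (11.088213 + 32.778844 − 95.054718·sin 20.84333°)/6.271469 = 1.601743
contact ratio ≈ 1.6017

1.6017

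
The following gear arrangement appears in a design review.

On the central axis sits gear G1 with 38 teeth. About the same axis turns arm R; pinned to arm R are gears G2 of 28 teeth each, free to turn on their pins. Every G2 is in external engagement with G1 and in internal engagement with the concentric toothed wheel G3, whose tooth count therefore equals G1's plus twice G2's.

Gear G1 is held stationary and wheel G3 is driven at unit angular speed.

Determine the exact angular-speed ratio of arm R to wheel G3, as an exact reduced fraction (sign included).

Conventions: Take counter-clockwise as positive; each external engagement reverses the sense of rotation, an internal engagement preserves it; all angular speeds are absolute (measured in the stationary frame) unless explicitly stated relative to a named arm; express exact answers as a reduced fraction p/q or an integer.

47/66

planetary set (38T centre, 28T on arm, 94T internal) — Willis relation
ring teeth: 38 + 2·28 = 94
38(ω_sun−ω_arm) = −94(ω_ring−ω_arm),  ω_sun = 0, ω_ring = 1
38(0−ω_arm) = −94(1−ω_arm)  ⇒  132·ω_arm = 94  ⇒  ω_arm = 47/66
ω_out/ω_in = 47/66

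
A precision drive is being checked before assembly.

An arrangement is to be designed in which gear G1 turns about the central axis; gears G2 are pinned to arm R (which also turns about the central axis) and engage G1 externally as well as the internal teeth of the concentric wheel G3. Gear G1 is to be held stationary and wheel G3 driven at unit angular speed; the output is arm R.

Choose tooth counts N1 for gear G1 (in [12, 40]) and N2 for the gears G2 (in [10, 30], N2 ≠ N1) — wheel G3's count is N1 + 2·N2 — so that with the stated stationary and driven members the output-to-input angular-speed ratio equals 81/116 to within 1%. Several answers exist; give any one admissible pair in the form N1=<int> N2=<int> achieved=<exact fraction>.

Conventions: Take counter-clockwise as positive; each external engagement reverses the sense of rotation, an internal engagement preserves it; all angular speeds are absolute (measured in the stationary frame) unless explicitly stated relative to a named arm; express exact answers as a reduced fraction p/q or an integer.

design class (target 81/116): planetary set
Willis with ω_sun = 0: ω_arm/ω_ring = N3/(N1+N3); set equal to 81/116  ⇒  N3/N1 = (81/116)/(1 − 81/116) = 81/35
N3 = N1 + 2·N2  ⇒  N2/N1 = (N3/N1 − 1)/2 = (81/35 − 1)/2 = 23/35
smallest multiple with N1 ≥ 12 and N2 ≥ 10: k = 1  ⇒  N1 = 1·35 = 35, N2 = 1·23 = 23 (N1 ≤ 40, N2 ≤ 30, N2 ≠ N1 ✓), N3 = 35 + 2·23 = 81
check: N3/(N1+N3) with N1 = 35, N3 = 81 gives 81/116; |achieved − target| = 0 ≤ 81/11600 ✓

N1=35 N2=23 achieved=81/116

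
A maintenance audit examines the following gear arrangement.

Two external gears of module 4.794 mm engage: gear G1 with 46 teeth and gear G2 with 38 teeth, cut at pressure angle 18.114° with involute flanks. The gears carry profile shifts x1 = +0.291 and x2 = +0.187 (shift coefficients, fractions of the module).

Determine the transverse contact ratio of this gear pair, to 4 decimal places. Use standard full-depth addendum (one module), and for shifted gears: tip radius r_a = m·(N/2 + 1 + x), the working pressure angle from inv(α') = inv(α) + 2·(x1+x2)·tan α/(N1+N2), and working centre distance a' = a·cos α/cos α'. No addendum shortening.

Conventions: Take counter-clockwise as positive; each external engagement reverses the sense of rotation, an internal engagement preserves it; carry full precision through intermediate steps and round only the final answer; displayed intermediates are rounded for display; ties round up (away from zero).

topology: single-mesh involute geometry — m = 4.794, 46T/38T pair
base radii: r_b1 = 104.797392, r_b2 = 86.571759
tip radii: r_a1 = 116.451054, r_a2 = 96.776478
inv(α') = inv(18.114°) + 2·(+0.291+0.187)·tan α/(46+38) = 0.01469486  ⇒  α' = 19.90893°
a' = a·cos α / cos α' = 201.3480·cos 18.114°/cos 19.90893° = 203.533306
action lengths: √(r_a1²−r_b1²) = 50.777501, √(r_a2²−r_b2²) = 43.255257
base pitch p_b = π·m·cos α = 14.314379
CR = (50.777501 + 43.255257 − 203.533306·sin 19.90893°)/14.314379 = 1.727239
contact ratio ≈ 1.7272

1.7272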